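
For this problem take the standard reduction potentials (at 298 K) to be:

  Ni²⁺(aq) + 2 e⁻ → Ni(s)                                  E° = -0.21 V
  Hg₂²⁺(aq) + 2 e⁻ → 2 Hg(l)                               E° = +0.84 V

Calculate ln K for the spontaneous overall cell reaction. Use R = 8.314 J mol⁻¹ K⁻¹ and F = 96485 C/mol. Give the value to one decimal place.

Cathode: Hg₂²⁺/Hg; anode: Ni²⁺/Ni. E°cell = (+0.84) − (-0.21) = +1.05 V, with n = 2.
ΔG° = −nFE° = −RT ln K, so ln K = nFE°/(RT) = (2)(96485)(+1.05) / ((8.314)(298)) = 81.781.

81.8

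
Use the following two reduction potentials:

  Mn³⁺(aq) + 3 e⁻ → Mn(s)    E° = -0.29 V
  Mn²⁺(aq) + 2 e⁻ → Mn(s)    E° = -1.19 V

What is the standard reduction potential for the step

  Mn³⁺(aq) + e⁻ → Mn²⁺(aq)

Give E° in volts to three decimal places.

Sequential free energies add, so n₃E°₃ = n₁E°₁ + n₂E°₂.
With n₃ = 3, and the known step contributing 2×(-1.19) V, the unknown satisfies 1·E° = 3×(-0.29) − 2×(-1.19) = +1.510.
E° = +1.510 / 1 = +1.510 V.

+1.510 V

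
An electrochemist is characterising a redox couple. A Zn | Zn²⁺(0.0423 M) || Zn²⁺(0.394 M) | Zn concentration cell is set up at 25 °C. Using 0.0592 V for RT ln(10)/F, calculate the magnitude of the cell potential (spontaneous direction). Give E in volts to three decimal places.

+0.029 V

For a concentration cell E°cell = 0. The 0.394 M side is the cathode (reduction is favoured where [Zn²⁺] is higher).
With n = 2, E = −(0.0592/2) log([Zn²⁺]ₐₙ/[Zn²⁺]꜀ₐₜ) = −(0.0592/2) log(0.0423/0.394) = −(0.0592/2)(-0.969) = +0.029 V.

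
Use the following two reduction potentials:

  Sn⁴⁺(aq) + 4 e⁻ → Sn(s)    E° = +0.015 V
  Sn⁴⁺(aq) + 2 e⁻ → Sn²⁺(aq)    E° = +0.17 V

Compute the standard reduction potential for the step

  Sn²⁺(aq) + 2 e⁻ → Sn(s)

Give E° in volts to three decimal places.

Sequential free energies add, so n₃E°₃ = n₁E°₁ + n₂E°₂.
With n₃ = 4, and the known step contributing 2×(+0.17) V, the unknown satisfies 2·E° = 4×(+0.015) − 2×(+0.17) = -0.280.
E° = -0.280 / 2 = -0.140 V.

-0.140 V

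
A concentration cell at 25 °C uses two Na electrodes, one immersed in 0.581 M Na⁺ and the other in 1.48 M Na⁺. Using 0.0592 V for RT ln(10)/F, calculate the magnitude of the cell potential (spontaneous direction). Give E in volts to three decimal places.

For a concentration cell E°cell = 0. The 1.48 M side is the cathode (reduction is favoured where [Na⁺] is higher).
With n = 1, E = −(0.0592/1) log([Na⁺]ₐₙ/[Na⁺]꜀ₐₜ) = −(0.0592/1) log(0.581/1.48) = −(0.0592/1)(-0.406) = +0.024 V.

+0.024 V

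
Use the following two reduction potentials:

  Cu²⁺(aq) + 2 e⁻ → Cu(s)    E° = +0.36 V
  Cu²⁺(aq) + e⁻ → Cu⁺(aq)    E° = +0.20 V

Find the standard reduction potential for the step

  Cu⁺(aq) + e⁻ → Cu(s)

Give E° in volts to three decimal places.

Sequential free energies add, so n₃E°₃ = n₁E°₁ + n₂E°₂.
With n₃ = 2, and the known step contributing 1×(+0.20) V, the unknown satisfies 1·E° = 2×(+0.36) − 1×(+0.20) = +0.520.
E° = +0.520 / 1 = +0.520 V.

+0.520 V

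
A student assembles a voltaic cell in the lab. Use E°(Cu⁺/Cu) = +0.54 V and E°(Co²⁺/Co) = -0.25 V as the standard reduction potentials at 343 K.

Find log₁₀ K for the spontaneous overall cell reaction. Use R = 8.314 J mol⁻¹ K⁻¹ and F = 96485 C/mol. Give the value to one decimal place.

23.2

Cathode: Cu⁺/Cu; anode: Co²⁺/Co. E°cell = (+0.54) − (-0.25) = +0.79 V, with n = 2.
ΔG° = −nFE° = −RT ln K, so ln K = nFE°/(RT) = (2)(96485)(+0.79) / ((8.314)(343)) = 53.458.
log₁₀ K = 53.458 / ln 10 = 23.2.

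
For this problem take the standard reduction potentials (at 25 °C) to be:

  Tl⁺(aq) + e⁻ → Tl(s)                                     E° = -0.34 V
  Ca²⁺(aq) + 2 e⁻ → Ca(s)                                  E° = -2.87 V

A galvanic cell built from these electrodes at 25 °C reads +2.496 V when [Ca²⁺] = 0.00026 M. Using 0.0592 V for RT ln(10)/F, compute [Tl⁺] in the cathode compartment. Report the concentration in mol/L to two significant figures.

Tl⁺/Tl is the cathode, Ca²⁺/Ca the anode: E°cell = +2.53 V, n = 2.
Overall reaction: 2 Tl⁺(aq) + Ca(s) → 2 Tl(s) + Ca²⁺(aq); Q = [Ca²⁺]^1/[Tl⁺]^2.
From E = E° − (0.0592/n) log Q: log Q = (E° − E)·n/0.0592 = (+2.53 − (+2.496))·2/0.0592 = 1.1486.
So 2·log[Tl⁺] = 1·log(0.00026) − log Q = -3.5850 − (1.1486) = -4.7336; log[Tl⁺] = -4.7336 / 2 = -2.3668; [Tl⁺] = 10^(-2.3668) ≈ 0.0043 M.

0.0043 M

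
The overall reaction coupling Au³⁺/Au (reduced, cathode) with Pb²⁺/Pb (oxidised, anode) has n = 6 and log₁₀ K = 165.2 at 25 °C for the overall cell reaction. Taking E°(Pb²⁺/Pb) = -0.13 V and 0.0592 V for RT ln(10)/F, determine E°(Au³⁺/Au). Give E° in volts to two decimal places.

E°cell = (0.0592/n)·log K = (0.0592/6)(165.2) = +1.630 V.
Since Au³⁺/Au is the cathode and Pb²⁺/Pb the anode, E°cell = E°(Au³⁺/Au) − E°(Pb²⁺/Pb).
So E°(Au³⁺/Au) = E°cell + E°(Pb²⁺/Pb) = +1.630 + (-0.13) = +1.50 V.

+1.50 V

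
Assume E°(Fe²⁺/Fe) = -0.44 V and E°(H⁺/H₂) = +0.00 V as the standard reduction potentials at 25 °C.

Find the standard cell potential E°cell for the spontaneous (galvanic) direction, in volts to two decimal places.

The H⁺/H₂ couple has the higher reduction potential, so it is the cathode; Fe²⁺/Fe is oxidised at the anode.
E°cell = E°(cathode) − E°(anode) = (+0.00) − (-0.44) = +0.44 V.
Since E°cell > 0, the reaction is spontaneous under standard conditions.

+0.44 V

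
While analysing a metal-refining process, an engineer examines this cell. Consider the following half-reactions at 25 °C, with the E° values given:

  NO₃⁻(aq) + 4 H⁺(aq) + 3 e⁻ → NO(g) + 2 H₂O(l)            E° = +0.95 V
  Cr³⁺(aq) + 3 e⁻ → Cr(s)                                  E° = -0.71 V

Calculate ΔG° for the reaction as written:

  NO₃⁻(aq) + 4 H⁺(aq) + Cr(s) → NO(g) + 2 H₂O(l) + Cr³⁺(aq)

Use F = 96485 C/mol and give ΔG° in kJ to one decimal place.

-480.5 kJ

As written, NO₃⁻/NO is reduced (cathode) and Cr³⁺/Cr is oxidised (anode), so E°cell = (+0.95) − (-0.71) = +1.66 V.
Balancing electrons gives n = 3.
ΔG° = −nFE° = −(3)(96485)(+1.66) = -480,495 J = -480.5 kJ.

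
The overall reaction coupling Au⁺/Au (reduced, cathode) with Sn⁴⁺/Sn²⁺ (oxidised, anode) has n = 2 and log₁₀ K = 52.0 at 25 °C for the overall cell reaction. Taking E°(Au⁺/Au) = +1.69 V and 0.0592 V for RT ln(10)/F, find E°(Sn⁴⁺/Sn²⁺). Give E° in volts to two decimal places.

E°cell = (0.0592/n)·log K = (0.0592/2)(52.0) = +1.539 V.
Since Au⁺/Au is the cathode and Sn⁴⁺/Sn²⁺ the anode, E°cell = E°(Au⁺/Au) − E°(Sn⁴⁺/Sn²⁺).
So E°(Sn⁴⁺/Sn²⁺) = E°(Au⁺/Au) − E°cell = (+1.69) − (+1.539) = +0.15 V.

+0.15 V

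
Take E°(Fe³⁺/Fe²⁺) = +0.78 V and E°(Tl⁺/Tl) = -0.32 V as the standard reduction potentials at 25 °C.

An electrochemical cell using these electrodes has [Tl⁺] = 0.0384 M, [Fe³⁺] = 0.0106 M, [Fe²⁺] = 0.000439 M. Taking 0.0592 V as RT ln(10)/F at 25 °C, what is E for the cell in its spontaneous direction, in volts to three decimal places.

Fe³⁺/Fe²⁺ is the cathode (higher E°), Tl⁺/Tl the anode: E°cell = +0.78 − (-0.32) = +1.10 V, n = 1.
Overall: Fe³⁺(aq) + Tl(s) → Fe²⁺(aq) + Tl⁺(aq)
Q = [Fe²⁺]·[Tl⁺] / ([Fe³⁺]); log Q = -2.799.
E = E° − (0.0592/n) log Q = +1.10 − (0.0592/1)(-2.799) = +1.266 V.

+1.266 V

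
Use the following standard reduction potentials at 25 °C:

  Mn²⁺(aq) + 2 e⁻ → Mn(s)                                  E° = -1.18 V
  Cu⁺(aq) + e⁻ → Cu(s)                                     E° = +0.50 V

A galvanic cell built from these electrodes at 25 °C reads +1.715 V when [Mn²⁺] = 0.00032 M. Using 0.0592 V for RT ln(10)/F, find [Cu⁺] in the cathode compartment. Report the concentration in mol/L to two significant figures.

Cu⁺/Cu is the cathode, Mn²⁺/Mn the anode: E°cell = +1.68 V, n = 2.
Overall reaction: 2 Cu⁺(aq) + Mn(s) → 2 Cu(s) + Mn²⁺(aq); Q = [Mn²⁺]^1/[Cu⁺]^2.
From E = E° − (0.0592/n) log Q: log Q = (E° − E)·n/0.0592 = (+1.68 − (+1.715))·2/0.0592 = -1.1824.
So 2·log[Cu⁺] = 1·log(0.00032) − log Q = -3.4949 − (-1.1824) = -2.3125; log[Cu⁺] = -2.3125 / 2 = -1.1562; [Cu⁺] = 10^(-1.1562) ≈ 0.070 M.

0.070 M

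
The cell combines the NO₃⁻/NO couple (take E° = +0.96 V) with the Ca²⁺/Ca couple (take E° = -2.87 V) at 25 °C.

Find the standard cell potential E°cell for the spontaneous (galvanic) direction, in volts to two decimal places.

The NO₃⁻/NO couple has the higher reduction potential, so it is the cathode; Ca²⁺/Ca is oxidised at the anode.
E°cell = E°(cathode) − E°(anode) = (+0.96) − (-2.87) = +3.83 V.

+3.83 V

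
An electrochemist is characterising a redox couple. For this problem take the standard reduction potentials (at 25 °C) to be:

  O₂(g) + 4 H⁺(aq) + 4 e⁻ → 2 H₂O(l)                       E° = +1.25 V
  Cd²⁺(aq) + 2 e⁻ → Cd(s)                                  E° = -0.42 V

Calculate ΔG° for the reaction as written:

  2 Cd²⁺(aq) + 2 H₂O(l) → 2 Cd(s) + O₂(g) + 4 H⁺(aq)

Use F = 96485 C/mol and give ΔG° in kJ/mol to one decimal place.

As written, Cd²⁺/Cd is reduced (cathode) and O₂/H₂O is oxidised (anode), so E°cell = (-0.42) − (+1.25) = -1.67 V.
Balancing electrons gives n = 4.
ΔG° = −nFE° = −(4)(96485)(-1.67) = 644,520 J = +644.5 kJ/mol.

+644.5 kJ/mol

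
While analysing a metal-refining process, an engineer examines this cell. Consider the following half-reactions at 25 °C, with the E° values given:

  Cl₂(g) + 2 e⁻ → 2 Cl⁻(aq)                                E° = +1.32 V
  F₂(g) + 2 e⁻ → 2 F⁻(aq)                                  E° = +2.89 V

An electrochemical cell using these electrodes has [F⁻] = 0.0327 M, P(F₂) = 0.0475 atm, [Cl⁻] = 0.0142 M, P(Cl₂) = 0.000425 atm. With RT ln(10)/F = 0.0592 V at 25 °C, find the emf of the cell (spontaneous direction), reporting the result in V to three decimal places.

F₂/F⁻ is the cathode (higher E°), Cl₂/Cl⁻ the anode: E°cell = +2.89 − (+1.32) = +1.57 V, n = 2.
Overall: F₂(g) + 2 Cl⁻(aq) → 2 F⁻(aq) + Cl₂(g)
Q = [F⁻]^2·P(Cl₂) / (P(F₂)·[Cl⁻]^2); log Q = -1.324.
E = E° − (0.0592/n) log Q = +1.57 − (0.0592/2)(-1.324) = +1.609 V.

+1.609 V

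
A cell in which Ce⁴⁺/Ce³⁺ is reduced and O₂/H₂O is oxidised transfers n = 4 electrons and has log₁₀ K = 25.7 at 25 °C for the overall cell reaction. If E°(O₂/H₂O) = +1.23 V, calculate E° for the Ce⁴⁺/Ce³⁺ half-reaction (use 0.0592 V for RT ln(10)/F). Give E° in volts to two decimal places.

E°cell = (0.0592/n)·log K = (0.0592/4)(25.7) = +0.380 V.
Since Ce⁴⁺/Ce³⁺ is the cathode and O₂/H₂O the anode, E°cell = E°(Ce⁴⁺/Ce³⁺) − E°(O₂/H₂O).
So E°(Ce⁴⁺/Ce³⁺) = E°cell + E°(O₂/H₂O) = +0.380 + (+1.23) = +1.61 V.

+1.61 V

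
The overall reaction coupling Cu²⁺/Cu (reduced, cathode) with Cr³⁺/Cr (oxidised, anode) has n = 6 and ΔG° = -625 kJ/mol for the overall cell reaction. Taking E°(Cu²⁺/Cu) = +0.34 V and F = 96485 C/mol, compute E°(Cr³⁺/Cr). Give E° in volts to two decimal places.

E°cell = −ΔG°/(nF) = −(-625×10³)/((6)(96485)) = +1.080 V.
Since Cu²⁺/Cu is the cathode and Cr³⁺/Cr the anode, E°cell = E°(Cu²⁺/Cu) − E°(Cr³⁺/Cr).
So E°(Cr³⁺/Cr) = E°(Cu²⁺/Cu) − E°cell = (+0.34) − (+1.080) = -0.74 V.

-0.74 V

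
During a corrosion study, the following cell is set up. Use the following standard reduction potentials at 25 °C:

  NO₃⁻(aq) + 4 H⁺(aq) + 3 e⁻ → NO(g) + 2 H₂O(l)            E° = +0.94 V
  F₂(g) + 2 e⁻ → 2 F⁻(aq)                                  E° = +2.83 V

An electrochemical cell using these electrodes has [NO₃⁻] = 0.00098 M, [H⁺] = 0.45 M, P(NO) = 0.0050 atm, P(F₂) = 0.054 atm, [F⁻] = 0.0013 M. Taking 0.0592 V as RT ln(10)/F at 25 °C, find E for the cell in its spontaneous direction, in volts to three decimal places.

+2.065 V

F₂/F⁻ is the cathode (higher E°), NO₃⁻/NO the anode: E°cell = +2.83 − (+0.94) = +1.89 V, n = 6.
Overall: 3 F₂(g) + 2 NO(g) + 4 H₂O(l) → 6 F⁻(aq) + 2 NO₃⁻(aq) + 8 H⁺(aq)
Q = [F⁻]^6·[NO₃⁻]^2·[H⁺]^8 / (P(F₂)^3·P(NO)^2); log Q = -17.703.
E = E° − (0.0592/n) log Q = +1.89 − (0.0592/6)(-17.703) = +2.065 V.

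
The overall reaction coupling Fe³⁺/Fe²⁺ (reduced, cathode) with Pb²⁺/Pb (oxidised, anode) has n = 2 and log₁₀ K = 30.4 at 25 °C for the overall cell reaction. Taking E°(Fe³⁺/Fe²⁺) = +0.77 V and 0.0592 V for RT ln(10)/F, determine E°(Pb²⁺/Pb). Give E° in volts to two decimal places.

-0.13 V

E°cell = (0.0592/n)·log K = (0.0592/2)(30.4) = +0.900 V.
Since Fe³⁺/Fe²⁺ is the cathode and Pb²⁺/Pb the anode, E°cell = E°(Fe³⁺/Fe²⁺) − E°(Pb²⁺/Pb).
So E°(Pb²⁺/Pb) = E°(Fe³⁺/Fe²⁺) − E°cell = (+0.77) − (+0.900) = -0.13 V.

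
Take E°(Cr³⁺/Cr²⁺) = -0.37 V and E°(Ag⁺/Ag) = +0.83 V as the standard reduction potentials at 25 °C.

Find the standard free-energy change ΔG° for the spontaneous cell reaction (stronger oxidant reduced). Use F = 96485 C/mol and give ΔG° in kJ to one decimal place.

Ag⁺/Ag (E° = +0.83 V) is the cathode; Cr³⁺/Cr²⁺ (E° = -0.37 V) is the anode, so E°cell = +1.20 V.
Balancing electrons gives n = 1 (lcm of 1 and 1).
ΔG° = −nFE° = −(1)(96485)(+1.20) = -115,782 J = -115.8 kJ.

-115.8 kJ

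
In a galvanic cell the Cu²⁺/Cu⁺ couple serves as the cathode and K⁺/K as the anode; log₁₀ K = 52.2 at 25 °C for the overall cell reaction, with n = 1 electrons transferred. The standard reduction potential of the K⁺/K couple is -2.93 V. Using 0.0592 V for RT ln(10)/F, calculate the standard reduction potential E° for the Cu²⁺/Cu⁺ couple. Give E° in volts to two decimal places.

E°cell = (0.0592/n)·log K = (0.0592/1)(52.2) = +3.090 V.
Since Cu²⁺/Cu⁺ is the cathode and K⁺/K the anode, E°cell = E°(Cu²⁺/Cu⁺) − E°(K⁺/K).
So E°(Cu²⁺/Cu⁺) = E°cell + E°(K⁺/K) = +3.090 + (-2.93) = +0.16 V.

+0.16 V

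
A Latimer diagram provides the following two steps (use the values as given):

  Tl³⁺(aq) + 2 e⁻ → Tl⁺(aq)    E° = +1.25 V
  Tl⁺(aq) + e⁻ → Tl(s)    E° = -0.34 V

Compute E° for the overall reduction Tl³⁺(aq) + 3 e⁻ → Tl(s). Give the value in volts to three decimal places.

Standard free energies of sequential steps add: ΔG°₃ = ΔG°₁ + ΔG°₂, so n₃E°₃ = n₁E°₁ + n₂E°₂.
E°₃ = (2×+1.25 + 1×-0.34) / 3 = (+2.160) / 3 = +0.720 V.
Simply averaging or adding the two E° values would be wrong; the electron-weighted sum is required.

+0.720 V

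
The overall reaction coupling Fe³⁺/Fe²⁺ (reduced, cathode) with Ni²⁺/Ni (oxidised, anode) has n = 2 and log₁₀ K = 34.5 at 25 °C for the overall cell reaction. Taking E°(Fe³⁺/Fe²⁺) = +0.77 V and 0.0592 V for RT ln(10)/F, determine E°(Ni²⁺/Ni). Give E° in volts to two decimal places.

-0.25 V

E°cell = (0.0592/n)·log K = (0.0592/2)(34.5) = +1.021 V.
Since Fe³⁺/Fe²⁺ is the cathode and Ni²⁺/Ni the anode, E°cell = E°(Fe³⁺/Fe²⁺) − E°(Ni²⁺/Ni).
So E°(Ni²⁺/Ni) = E°(Fe³⁺/Fe²⁺) − E°cell = (+0.77) − (+1.021) = -0.25 V.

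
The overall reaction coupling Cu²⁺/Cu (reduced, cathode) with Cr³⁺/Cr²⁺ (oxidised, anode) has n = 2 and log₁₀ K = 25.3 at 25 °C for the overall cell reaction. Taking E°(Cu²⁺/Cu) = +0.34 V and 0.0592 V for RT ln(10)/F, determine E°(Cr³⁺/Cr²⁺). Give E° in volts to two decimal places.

E°cell = (0.0592/n)·log K = (0.0592/2)(25.3) = +0.749 V.
Since Cu²⁺/Cu is the cathode and Cr³⁺/Cr²⁺ the anode, E°cell = E°(Cu²⁺/Cu) − E°(Cr³⁺/Cr²⁺).
So E°(Cr³⁺/Cr²⁺) = E°(Cu²⁺/Cu) − E°cell = (+0.34) − (+0.749) = -0.41 V.

-0.41 V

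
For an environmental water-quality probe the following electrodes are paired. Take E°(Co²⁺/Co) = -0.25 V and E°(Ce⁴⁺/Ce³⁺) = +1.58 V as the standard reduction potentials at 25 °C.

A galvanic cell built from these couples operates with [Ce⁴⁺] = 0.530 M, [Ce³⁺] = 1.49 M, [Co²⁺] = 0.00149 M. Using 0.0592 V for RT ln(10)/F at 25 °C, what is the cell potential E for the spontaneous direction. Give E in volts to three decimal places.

+1.887 V

Ce⁴⁺/Ce³⁺ is the cathode (higher E°), Co²⁺/Co the anode: E°cell = +1.58 − (-0.25) = +1.83 V, n = 2.
Overall: 2 Ce⁴⁺(aq) + Co(s) → 2 Ce³⁺(aq) + Co²⁺(aq)
Q = [Ce³⁺]^2·[Co²⁺] / ([Ce⁴⁺]^2); log Q = -1.929.
E = E° − (0.0592/n) log Q = +1.83 − (0.0592/2)(-1.929) = +1.887 V.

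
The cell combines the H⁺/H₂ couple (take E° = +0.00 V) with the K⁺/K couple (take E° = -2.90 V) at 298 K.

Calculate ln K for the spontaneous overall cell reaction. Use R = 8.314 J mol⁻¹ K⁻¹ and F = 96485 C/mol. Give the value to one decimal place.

Cathode: H⁺/H₂; anode: K⁺/K. E°cell = (+0.00) − (-2.90) = +2.90 V, with n = 2.
ΔG° = −nFE° = −RT ln K, so ln K = nFE°/(RT) = (2)(96485)(+2.90) / ((8.314)(298)) = 225.872.

225.9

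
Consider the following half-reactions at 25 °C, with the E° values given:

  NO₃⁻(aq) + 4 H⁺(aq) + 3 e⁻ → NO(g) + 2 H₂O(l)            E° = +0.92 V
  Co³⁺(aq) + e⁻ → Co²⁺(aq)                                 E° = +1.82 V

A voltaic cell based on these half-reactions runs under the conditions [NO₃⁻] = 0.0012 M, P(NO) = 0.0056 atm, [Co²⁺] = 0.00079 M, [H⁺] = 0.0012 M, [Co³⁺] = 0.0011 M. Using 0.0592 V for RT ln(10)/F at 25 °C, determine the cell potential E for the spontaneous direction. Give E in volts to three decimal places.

+1.152 V

Co³⁺/Co²⁺ is the cathode (higher E°), NO₃⁻/NO the anode: E°cell = +1.82 − (+0.92) = +0.90 V, n = 3.
Overall: 3 Co³⁺(aq) + NO(g) + 2 H₂O(l) → 3 Co²⁺(aq) + NO₃⁻(aq) + 4 H⁺(aq)
Q = [Co²⁺]^3·[NO₃⁻]·[H⁺]^4 / ([Co³⁺]^3·P(NO)); log Q = -12.784.
E = E° − (0.0592/n) log Q = +0.90 − (0.0592/3)(-12.784) = +1.152 V.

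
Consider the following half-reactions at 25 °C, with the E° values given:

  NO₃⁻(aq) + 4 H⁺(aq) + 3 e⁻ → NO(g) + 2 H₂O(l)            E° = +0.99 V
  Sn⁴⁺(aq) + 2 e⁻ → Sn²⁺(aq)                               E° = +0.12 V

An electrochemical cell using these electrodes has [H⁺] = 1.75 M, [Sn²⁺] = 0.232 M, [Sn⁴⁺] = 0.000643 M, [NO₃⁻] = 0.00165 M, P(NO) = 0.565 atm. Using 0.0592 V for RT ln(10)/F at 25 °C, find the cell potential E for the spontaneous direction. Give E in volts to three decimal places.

+0.915 V

NO₃⁻/NO is the cathode (higher E°), Sn⁴⁺/Sn²⁺ the anode: E°cell = +0.99 − (+0.12) = +0.87 V, n = 6.
Overall: 2 NO₃⁻(aq) + 8 H⁺(aq) + 3 Sn²⁺(aq) → 2 NO(g) + 4 H₂O(l) + 3 Sn⁴⁺(aq)
Q = P(NO)^2·[Sn⁴⁺]^3 / ([NO₃⁻]^2·[H⁺]^8·[Sn²⁺]^3); log Q = -4.547.
E = E° − (0.0592/n) log Q = +0.87 − (0.0592/6)(-4.547) = +0.915 V.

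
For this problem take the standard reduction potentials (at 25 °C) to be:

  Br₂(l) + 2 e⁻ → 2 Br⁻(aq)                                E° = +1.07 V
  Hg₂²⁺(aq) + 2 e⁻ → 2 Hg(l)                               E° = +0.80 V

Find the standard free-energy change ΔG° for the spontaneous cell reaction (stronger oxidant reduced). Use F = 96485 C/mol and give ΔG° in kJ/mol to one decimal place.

-52.1 kJ/mol

Br₂/Br⁻ (E° = +1.07 V) is the cathode; Hg₂²⁺/Hg (E° = +0.80 V) is the anode, so E°cell = +0.27 V.
Balancing electrons gives n = 2 (lcm of 2 and 2).
ΔG° = −nFE° = −(2)(96485)(+0.27) = -52,102 J = -52.1 kJ/mol.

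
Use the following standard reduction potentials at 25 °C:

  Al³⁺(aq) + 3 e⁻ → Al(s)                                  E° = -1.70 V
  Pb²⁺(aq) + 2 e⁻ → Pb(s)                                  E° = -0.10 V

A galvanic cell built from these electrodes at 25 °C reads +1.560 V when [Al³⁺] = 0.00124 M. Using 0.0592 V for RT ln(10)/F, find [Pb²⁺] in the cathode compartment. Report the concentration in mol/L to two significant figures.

0.00051 M

Pb²⁺/Pb is the cathode, Al³⁺/Al the anode: E°cell = +1.60 V, n = 6.
Overall reaction: 3 Pb²⁺(aq) + 2 Al(s) → 3 Pb(s) + 2 Al³⁺(aq); Q = [Al³⁺]^2/[Pb²⁺]^3.
From E = E° − (0.0592/n) log Q: log Q = (E° − E)·n/0.0592 = (+1.60 − (+1.560))·6/0.0592 = 4.0541.
So 3·log[Pb²⁺] = 2·log(0.00124) − log Q = -5.8132 − (4.0541) = -9.8673; log[Pb²⁺] = -9.8673 / 3 = -3.2891; [Pb²⁺] = 10^(-3.2891) ≈ 0.00051 M.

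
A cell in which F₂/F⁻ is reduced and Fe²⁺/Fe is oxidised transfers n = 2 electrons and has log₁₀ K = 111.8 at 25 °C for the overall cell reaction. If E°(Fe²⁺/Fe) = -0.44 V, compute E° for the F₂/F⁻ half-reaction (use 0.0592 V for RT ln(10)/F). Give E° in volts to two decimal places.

+2.87 V

E°cell = (0.0592/n)·log K = (0.0592/2)(111.8) = +3.309 V.
Since F₂/F⁻ is the cathode and Fe²⁺/Fe the anode, E°cell = E°(F₂/F⁻) − E°(Fe²⁺/Fe).
So E°(F₂/F⁻) = E°cell + E°(Fe²⁺/Fe) = +3.309 + (-0.44) = +2.87 V.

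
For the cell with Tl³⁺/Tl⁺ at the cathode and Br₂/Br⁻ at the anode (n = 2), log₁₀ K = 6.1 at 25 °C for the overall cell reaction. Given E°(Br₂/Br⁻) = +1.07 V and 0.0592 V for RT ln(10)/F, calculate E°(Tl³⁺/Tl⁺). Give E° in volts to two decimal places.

+1.25 V

E°cell = (0.0592/n)·log K = (0.0592/2)(6.1) = +0.181 V.
Since Tl³⁺/Tl⁺ is the cathode and Br₂/Br⁻ the anode, E°cell = E°(Tl³⁺/Tl⁺) − E°(Br₂/Br⁻).
So E°(Tl³⁺/Tl⁺) = E°cell + E°(Br₂/Br⁻) = +0.181 + (+1.07) = +1.25 V.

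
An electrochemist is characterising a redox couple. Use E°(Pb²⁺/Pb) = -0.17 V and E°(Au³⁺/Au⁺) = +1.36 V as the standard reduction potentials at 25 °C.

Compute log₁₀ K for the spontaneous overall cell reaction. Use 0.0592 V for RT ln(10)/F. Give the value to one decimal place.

Cathode: Au³⁺/Au⁺; anode: Pb²⁺/Pb. E°cell = +1.53 V, n = 2.
log K = nE°cell / 0.0592 = (2)(+1.53) / 0.0592 = 51.7.

51.7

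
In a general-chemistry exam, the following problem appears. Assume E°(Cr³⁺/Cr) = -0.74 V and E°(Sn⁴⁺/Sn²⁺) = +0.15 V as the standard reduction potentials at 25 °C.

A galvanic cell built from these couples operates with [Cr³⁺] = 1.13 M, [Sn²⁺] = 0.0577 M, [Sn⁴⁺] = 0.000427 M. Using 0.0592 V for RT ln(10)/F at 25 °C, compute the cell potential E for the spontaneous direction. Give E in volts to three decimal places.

Sn⁴⁺/Sn²⁺ is the cathode (higher E°), Cr³⁺/Cr the anode: E°cell = +0.15 − (-0.74) = +0.89 V, n = 6.
Overall: 3 Sn⁴⁺(aq) + 2 Cr(s) → 3 Sn²⁺(aq) + 2 Cr³⁺(aq)
Q = [Sn²⁺]^3·[Cr³⁺]^2 / ([Sn⁴⁺]^3); log Q = 6.498.
E = E° − (0.0592/n) log Q = +0.89 − (0.0592/6)(6.498) = +0.826 V.

+0.826 V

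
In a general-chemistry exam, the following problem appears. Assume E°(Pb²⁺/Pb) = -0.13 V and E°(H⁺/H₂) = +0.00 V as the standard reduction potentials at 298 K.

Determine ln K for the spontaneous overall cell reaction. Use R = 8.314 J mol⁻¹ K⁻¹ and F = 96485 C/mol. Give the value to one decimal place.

Cathode: H⁺/H₂; anode: Pb²⁺/Pb. E°cell = (+0.00) − (-0.13) = +0.13 V, with n = 2.
ΔG° = −nFE° = −RT ln K, so ln K = nFE°/(RT) = (2)(96485)(+0.13) / ((8.314)(298)) = 10.125.

10.1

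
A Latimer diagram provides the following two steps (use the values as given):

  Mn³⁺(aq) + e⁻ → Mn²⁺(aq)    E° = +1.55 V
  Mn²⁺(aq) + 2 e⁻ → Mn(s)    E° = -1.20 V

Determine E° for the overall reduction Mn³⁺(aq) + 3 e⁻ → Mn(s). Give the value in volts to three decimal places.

Since ΔG° = −nFE° is additive over sequential reductions, n₃E°₃ = n₁E°₁ + n₂E°₂.
E°₃ = (1×+1.55 + 2×-1.20) / 3 = (-0.850) / 3 = -0.283 V.

-0.283 V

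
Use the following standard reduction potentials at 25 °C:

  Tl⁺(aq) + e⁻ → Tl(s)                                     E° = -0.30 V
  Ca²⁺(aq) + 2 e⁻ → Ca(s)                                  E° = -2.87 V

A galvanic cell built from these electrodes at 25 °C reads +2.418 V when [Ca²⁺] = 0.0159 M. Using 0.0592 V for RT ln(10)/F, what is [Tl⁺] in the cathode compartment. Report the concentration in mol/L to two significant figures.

0.00034 M

Tl⁺/Tl is the cathode, Ca²⁺/Ca the anode: E°cell = +2.57 V, n = 2.
Overall reaction: 2 Tl⁺(aq) + Ca(s) → 2 Tl(s) + Ca²⁺(aq); Q = [Ca²⁺]^1/[Tl⁺]^2.
From E = E° − (0.0592/n) log Q: log Q = (E° − E)·n/0.0592 = (+2.57 − (+2.418))·2/0.0592 = 5.1351.
So 2·log[Tl⁺] = 1·log(0.0159) − log Q = -1.7986 − (5.1351) = -6.9337; log[Tl⁺] = -6.9337 / 2 = -3.4668; [Tl⁺] = 10^(-3.4668) ≈ 0.00034 M.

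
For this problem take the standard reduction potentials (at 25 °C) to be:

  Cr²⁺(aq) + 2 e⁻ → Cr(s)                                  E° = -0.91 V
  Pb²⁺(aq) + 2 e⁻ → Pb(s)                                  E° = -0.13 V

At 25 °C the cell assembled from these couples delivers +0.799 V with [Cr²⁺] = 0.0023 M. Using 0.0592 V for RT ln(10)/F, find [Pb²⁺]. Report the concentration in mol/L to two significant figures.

0.010 M

Pb²⁺/Pb is the cathode, Cr²⁺/Cr the anode: E°cell = +0.78 V, n = 2.
Overall reaction: Pb²⁺(aq) + Cr(s) → Pb(s) + Cr²⁺(aq); Q = [Cr²⁺]^1/[Pb²⁺]^1.
From E = E° − (0.0592/n) log Q: log Q = (E° − E)·n/0.0592 = (+0.78 − (+0.799))·2/0.0592 = -0.6419.
So 1·log[Pb²⁺] = 1·log(0.0023) − log Q = -2.6383 − (-0.6419) = -1.9964; [Pb²⁺] = 10^(-1.9964) ≈ 0.010 M.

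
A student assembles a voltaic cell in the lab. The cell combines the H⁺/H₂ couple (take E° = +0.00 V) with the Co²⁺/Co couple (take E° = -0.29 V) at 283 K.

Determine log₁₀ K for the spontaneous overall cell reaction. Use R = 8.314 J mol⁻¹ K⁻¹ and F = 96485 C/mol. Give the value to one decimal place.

10.3

Cathode: H⁺/H₂; anode: Co²⁺/Co. E°cell = (+0.00) − (-0.29) = +0.29 V, with n = 2.
ΔG° = −nFE° = −RT ln K, so ln K = nFE°/(RT) = (2)(96485)(+0.29) / ((8.314)(283)) = 23.784.
log₁₀ K = 23.784 / ln 10 = 10.3.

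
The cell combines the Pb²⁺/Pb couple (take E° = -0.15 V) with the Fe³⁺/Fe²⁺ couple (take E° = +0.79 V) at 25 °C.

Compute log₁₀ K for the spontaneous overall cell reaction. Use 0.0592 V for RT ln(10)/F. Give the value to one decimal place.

Cathode: Fe³⁺/Fe²⁺; anode: Pb²⁺/Pb. E°cell = +0.94 V, n = 2.
log K = nE°cell / 0.0592 = (2)(+0.94) / 0.0592 = 31.8.

31.8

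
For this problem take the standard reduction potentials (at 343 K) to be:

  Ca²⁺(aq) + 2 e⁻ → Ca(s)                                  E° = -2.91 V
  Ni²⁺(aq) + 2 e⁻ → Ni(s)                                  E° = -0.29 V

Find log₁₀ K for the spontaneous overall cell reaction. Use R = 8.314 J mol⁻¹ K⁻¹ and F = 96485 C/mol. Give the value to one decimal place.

Cathode: Ni²⁺/Ni; anode: Ca²⁺/Ca. E°cell = (-0.29) − (-2.91) = +2.62 V, with n = 2.
ΔG° = −nFE° = −RT ln K, so ln K = nFE°/(RT) = (2)(96485)(+2.62) / ((8.314)(343)) = 177.291.
log₁₀ K = 177.291 / ln 10 = 77.0.

77.0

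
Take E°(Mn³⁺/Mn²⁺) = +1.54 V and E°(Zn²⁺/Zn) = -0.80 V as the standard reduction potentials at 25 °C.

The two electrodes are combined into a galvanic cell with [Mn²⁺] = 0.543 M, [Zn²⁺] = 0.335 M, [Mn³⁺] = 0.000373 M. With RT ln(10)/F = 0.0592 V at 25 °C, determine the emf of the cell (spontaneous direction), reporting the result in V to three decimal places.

+2.167 V

Mn³⁺/Mn²⁺ is the cathode (higher E°), Zn²⁺/Zn the anode: E°cell = +1.54 − (-0.80) = +2.34 V, n = 2.
Overall: 2 Mn³⁺(aq) + Zn(s) → 2 Mn²⁺(aq) + Zn²⁺(aq)
Q = [Mn²⁺]^2·[Zn²⁺] / ([Mn³⁺]^2); log Q = 5.851.
E = E° − (0.0592/n) log Q = +2.34 − (0.0592/2)(5.851) = +2.167 V.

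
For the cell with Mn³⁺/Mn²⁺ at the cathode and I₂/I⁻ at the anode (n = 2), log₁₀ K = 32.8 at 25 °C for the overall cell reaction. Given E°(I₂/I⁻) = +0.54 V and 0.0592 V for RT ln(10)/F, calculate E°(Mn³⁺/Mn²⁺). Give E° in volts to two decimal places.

E°cell = (0.0592/n)·log K = (0.0592/2)(32.8) = +0.971 V.
Since Mn³⁺/Mn²⁺ is the cathode and I₂/I⁻ the anode, E°cell = E°(Mn³⁺/Mn²⁺) − E°(I₂/I⁻).
So E°(Mn³⁺/Mn²⁺) = E°cell + E°(I₂/I⁻) = +0.971 + (+0.54) = +1.51 V.

+1.51 V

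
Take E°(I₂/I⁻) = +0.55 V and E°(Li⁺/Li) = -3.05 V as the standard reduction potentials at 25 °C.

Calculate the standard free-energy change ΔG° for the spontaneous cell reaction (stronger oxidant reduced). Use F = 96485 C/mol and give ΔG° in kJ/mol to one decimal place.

I₂/I⁻ (E° = +0.55 V) is the cathode; Li⁺/Li (E° = -3.05 V) is the anode, so E°cell = +3.60 V.
Balancing electrons gives n = 2 (lcm of 2 and 1).
ΔG° = −nFE° = −(2)(96485)(+3.60) = -694,692 J = -694.7 kJ/mol.

-694.7 kJ/mol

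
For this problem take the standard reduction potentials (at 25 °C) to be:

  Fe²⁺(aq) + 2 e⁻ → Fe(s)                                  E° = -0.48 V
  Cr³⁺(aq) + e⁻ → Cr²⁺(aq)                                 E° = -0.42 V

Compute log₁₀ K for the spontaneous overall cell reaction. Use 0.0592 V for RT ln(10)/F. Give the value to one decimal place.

Cathode: Cr³⁺/Cr²⁺; anode: Fe²⁺/Fe. E°cell = +0.06 V, n = 2.
log K = nE°cell / 0.0592 = (2)(+0.06) / 0.0592 = 2.0.

2.0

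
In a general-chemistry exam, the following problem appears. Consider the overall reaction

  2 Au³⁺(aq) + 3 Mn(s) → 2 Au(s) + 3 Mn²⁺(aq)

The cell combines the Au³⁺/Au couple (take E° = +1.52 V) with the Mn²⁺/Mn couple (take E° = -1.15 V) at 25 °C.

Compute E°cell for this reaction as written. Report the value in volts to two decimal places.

The Au³⁺/Au couple has the higher reduction potential, so it is the cathode; Mn²⁺/Mn is oxidised at the anode.
E°cell = E°(cathode) − E°(anode) = (+1.52) − (-1.15) = +2.67 V.
Since E°cell > 0, the reaction is spontaneous under standard conditions.

+2.67 V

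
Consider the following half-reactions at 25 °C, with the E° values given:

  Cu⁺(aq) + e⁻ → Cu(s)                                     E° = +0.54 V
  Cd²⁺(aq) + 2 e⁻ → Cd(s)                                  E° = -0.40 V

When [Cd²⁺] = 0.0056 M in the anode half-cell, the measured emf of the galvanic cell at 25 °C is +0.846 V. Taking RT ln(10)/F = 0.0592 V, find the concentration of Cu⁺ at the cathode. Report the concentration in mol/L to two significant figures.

0.0019 M

Cu⁺/Cu is the cathode, Cd²⁺/Cd the anode: E°cell = +0.94 V, n = 2.
Overall reaction: 2 Cu⁺(aq) + Cd(s) → 2 Cu(s) + Cd²⁺(aq); Q = [Cd²⁺]^1/[Cu⁺]^2.
From E = E° − (0.0592/n) log Q: log Q = (E° − E)·n/0.0592 = (+0.94 − (+0.846))·2/0.0592 = 3.1757.
So 2·log[Cu⁺] = 1·log(0.0056) − log Q = -2.2518 − (3.1757) = -5.4275; log[Cu⁺] = -5.4275 / 2 = -2.7138; [Cu⁺] = 10^(-2.7138) ≈ 0.0019 M.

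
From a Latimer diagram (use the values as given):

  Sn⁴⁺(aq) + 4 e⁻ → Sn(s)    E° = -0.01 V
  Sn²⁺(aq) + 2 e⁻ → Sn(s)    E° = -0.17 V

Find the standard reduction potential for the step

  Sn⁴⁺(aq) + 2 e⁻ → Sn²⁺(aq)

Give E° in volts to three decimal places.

+0.150 V

Sequential free energies add, so n₃E°₃ = n₁E°₁ + n₂E°₂.
With n₃ = 4, and the known step contributing 2×(-0.17) V, the unknown satisfies 2·E° = 4×(-0.01) − 2×(-0.17) = +0.300.
E° = +0.300 / 2 = +0.150 V.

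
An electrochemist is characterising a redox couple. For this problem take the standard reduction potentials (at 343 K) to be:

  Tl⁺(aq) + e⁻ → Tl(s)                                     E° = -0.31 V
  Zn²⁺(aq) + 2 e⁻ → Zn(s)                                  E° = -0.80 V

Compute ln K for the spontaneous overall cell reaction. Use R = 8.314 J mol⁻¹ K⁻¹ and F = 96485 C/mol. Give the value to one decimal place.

Cathode: Tl⁺/Tl; anode: Zn²⁺/Zn. E°cell = (-0.31) − (-0.80) = +0.49 V, with n = 2.
ΔG° = −nFE° = −RT ln K, so ln K = nFE°/(RT) = (2)(96485)(+0.49) / ((8.314)(343)) = 33.157.

33.2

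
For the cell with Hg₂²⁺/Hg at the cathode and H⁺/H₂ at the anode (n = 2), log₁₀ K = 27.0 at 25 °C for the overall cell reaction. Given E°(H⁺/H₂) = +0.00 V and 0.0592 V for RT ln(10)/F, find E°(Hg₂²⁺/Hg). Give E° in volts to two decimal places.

E°cell = (0.0592/n)·log K = (0.0592/2)(27.0) = +0.799 V.
Since Hg₂²⁺/Hg is the cathode and H⁺/H₂ the anode, E°cell = E°(Hg₂²⁺/Hg) − E°(H⁺/H₂).
So E°(Hg₂²⁺/Hg) = E°cell + E°(H⁺/H₂) = +0.799 + (+0.00) = +0.80 V.

+0.80 V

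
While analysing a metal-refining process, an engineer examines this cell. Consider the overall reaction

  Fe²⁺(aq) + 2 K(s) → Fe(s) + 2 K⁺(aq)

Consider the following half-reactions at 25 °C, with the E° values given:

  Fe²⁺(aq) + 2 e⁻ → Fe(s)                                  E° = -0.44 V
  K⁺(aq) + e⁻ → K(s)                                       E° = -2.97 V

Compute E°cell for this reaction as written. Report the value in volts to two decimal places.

+2.53 V

The Fe²⁺/Fe couple has the higher reduction potential, so it is the cathode; K⁺/K is oxidised at the anode.
E°cell = E°(cathode) − E°(anode) = (-0.44) − (-2.97) = +2.53 V.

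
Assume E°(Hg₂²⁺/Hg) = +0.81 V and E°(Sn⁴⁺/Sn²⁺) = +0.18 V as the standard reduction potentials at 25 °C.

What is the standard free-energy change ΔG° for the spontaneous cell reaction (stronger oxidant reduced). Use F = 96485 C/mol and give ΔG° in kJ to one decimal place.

Hg₂²⁺/Hg (E° = +0.81 V) is the cathode; Sn⁴⁺/Sn²⁺ (E° = +0.18 V) is the anode, so E°cell = +0.63 V.
Balancing electrons gives n = 2 (lcm of 2 and 2).
ΔG° = −nFE° = −(2)(96485)(+0.63) = -121,571 J = -121.6 kJ.

-121.6 kJ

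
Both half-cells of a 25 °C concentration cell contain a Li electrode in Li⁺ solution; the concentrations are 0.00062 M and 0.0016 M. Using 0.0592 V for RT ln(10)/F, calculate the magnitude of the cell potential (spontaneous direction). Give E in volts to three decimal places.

+0.024 V

For a concentration cell E°cell = 0. The 0.0016 M side is the cathode (reduction is favoured where [Li⁺] is higher).
With n = 1, E = −(0.0592/1) log([Li⁺]ₐₙ/[Li⁺]꜀ₐₜ) = −(0.0592/1) log(0.00062/0.0016) = −(0.0592/1)(-0.412) = +0.024 V.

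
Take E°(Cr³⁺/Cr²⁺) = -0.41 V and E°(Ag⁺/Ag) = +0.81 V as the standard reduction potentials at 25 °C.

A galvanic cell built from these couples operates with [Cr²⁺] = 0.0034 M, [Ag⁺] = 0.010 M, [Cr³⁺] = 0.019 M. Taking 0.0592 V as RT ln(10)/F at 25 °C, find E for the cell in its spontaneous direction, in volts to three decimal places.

Ag⁺/Ag is the cathode (higher E°), Cr³⁺/Cr²⁺ the anode: E°cell = +0.81 − (-0.41) = +1.22 V, n = 1.
Overall: Ag⁺(aq) + Cr²⁺(aq) → Ag(s) + Cr³⁺(aq)
Q = [Cr³⁺] / ([Ag⁺]·[Cr²⁺]); log Q = 2.747.
E = E° − (0.0592/n) log Q = +1.22 − (0.0592/1)(2.747) = +1.057 V.

+1.057 V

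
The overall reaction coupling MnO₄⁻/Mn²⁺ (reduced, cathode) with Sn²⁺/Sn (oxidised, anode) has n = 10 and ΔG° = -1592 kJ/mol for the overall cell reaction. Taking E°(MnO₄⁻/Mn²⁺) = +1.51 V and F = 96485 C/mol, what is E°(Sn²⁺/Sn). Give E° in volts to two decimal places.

E°cell = −ΔG°/(nF) = −(-1592×10³)/((10)(96485)) = +1.650 V.
Since MnO₄⁻/Mn²⁺ is the cathode and Sn²⁺/Sn the anode, E°cell = E°(MnO₄⁻/Mn²⁺) − E°(Sn²⁺/Sn).
So E°(Sn²⁺/Sn) = E°(MnO₄⁻/Mn²⁺) − E°cell = (+1.51) − (+1.650) = -0.14 V.

-0.14 V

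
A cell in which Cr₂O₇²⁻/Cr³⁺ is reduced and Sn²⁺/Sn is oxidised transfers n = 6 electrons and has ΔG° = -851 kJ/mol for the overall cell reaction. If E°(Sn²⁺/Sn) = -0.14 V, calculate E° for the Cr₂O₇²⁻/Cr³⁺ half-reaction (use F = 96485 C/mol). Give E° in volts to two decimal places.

+1.33 V

E°cell = −ΔG°/(nF) = −(-851×10³)/((6)(96485)) = +1.470 V.
Since Cr₂O₇²⁻/Cr³⁺ is the cathode and Sn²⁺/Sn the anode, E°cell = E°(Cr₂O₇²⁻/Cr³⁺) − E°(Sn²⁺/Sn).
So E°(Cr₂O₇²⁻/Cr³⁺) = E°cell + E°(Sn²⁺/Sn) = +1.470 + (-0.14) = +1.33 V.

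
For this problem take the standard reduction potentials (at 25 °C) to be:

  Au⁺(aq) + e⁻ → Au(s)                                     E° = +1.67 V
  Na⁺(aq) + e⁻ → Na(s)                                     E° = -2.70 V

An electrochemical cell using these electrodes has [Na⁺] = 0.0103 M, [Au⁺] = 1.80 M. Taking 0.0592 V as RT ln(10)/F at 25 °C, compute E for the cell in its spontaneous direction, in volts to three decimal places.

Au⁺/Au is the cathode (higher E°), Na⁺/Na the anode: E°cell = +1.67 − (-2.70) = +4.37 V, n = 1.
Overall: Au⁺(aq) + Na(s) → Au(s) + Na⁺(aq)
Q = [Na⁺] / ([Au⁺]); log Q = -2.242.
E = E° − (0.0592/n) log Q = +4.37 − (0.0592/1)(-2.242) = +4.503 V.

+4.503 V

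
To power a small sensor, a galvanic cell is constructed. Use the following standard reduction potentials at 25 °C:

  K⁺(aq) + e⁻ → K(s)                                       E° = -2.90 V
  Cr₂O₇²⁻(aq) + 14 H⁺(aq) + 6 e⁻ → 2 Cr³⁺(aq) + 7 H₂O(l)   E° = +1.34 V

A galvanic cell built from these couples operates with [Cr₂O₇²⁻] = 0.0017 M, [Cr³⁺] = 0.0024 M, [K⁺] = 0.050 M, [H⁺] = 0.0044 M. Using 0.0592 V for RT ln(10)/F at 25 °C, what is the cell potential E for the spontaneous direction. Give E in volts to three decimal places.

Cr₂O₇²⁻/Cr³⁺ is the cathode (higher E°), K⁺/K the anode: E°cell = +1.34 − (-2.90) = +4.24 V, n = 6.
Overall: Cr₂O₇²⁻(aq) + 14 H⁺(aq) + 6 K(s) → 2 Cr³⁺(aq) + 7 H₂O(l) + 6 K⁺(aq)
Q = [Cr³⁺]^2·[K⁺]^6 / ([Cr₂O₇²⁻]·[H⁺]^14); log Q = 22.715.
E = E° − (0.0592/n) log Q = +4.24 − (0.0592/6)(22.715) = +4.016 V.

+4.016 V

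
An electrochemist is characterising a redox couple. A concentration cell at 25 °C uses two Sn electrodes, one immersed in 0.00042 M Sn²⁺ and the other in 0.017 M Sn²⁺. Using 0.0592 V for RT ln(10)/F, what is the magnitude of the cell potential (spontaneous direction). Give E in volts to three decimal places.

For a concentration cell E°cell = 0. The 0.017 M side is the cathode (reduction is favoured where [Sn²⁺] is higher).
With n = 2, E = −(0.0592/2) log([Sn²⁺]ₐₙ/[Sn²⁺]꜀ₐₜ) = −(0.0592/2) log(0.00042/0.017) = −(0.0592/2)(-1.607) = +0.048 V.

+0.048 V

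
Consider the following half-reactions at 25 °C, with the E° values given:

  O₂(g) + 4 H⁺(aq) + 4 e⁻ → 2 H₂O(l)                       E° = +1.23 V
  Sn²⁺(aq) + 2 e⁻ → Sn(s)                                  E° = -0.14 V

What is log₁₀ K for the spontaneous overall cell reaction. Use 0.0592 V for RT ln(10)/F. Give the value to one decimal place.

92.6

Cathode: O₂/H₂O; anode: Sn²⁺/Sn. E°cell = +1.37 V, n = 4.
log K = nE°cell / 0.0592 = (4)(+1.37) / 0.0592 = 92.6.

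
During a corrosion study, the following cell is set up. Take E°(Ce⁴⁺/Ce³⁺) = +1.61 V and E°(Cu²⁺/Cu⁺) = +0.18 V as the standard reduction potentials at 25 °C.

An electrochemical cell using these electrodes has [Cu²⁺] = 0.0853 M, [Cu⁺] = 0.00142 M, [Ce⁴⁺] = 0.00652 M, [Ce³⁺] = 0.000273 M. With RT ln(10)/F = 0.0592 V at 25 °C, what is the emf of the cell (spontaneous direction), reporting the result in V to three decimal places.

+1.406 V

Ce⁴⁺/Ce³⁺ is the cathode (higher E°), Cu²⁺/Cu⁺ the anode: E°cell = +1.61 − (+0.18) = +1.43 V, n = 1.
Overall: Ce⁴⁺(aq) + Cu⁺(aq) → Ce³⁺(aq) + Cu²⁺(aq)
Q = [Ce³⁺]·[Cu²⁺] / ([Ce⁴⁺]·[Cu⁺]); log Q = 0.401.
E = E° − (0.0592/n) log Q = +1.43 − (0.0592/1)(0.401) = +1.406 V.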